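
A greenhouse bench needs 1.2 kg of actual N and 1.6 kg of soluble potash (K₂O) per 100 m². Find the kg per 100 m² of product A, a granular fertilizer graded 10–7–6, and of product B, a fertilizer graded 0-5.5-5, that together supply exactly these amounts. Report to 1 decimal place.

12.0 kg product A, 17.6 kg product B

With a, b = kg per 100 m² of product A and product B:
N: 0.1·a + 0·b = 1.2
K₂O: 0.06·a + 0.05·b = 1.6
Eliminate b: (row1) − 0/0.05·(row2) → 0.1·a = 1.2, so a = 12.
Then b = (1.6 − 0.06·12) / 0.05 = 17.6.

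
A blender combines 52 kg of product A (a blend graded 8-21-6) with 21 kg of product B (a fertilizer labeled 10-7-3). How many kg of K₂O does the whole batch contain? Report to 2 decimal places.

K₂O mass = 6%×52 + 3%×21 = 3.75 kg.

3.75 kg K₂O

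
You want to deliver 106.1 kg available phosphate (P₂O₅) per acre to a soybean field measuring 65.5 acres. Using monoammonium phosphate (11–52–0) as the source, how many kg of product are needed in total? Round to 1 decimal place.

Product per acre = 106.1 / 52% = 204.038 kg.
Total product = 204.038 × 65.5 = 13364.52 kg.

13364.5 kg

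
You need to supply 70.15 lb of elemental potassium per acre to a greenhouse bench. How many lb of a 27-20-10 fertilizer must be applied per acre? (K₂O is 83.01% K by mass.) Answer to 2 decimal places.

As K₂O: 70.15 / 0.8301 = 84.5079 lb per acre.
Product per acre = 84.5079 / 10% = 845.079 lb.

845.08 lb of product per acre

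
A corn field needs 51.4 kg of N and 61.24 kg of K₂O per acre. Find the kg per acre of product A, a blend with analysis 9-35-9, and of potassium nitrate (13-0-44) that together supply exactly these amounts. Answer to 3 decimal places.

Per-acre balance (a = product A, b = potassium nitrate):
N: 0.09·a + 0.13·b = 51.4
K₂O: 0.09·a + 0.44·b = 61.24
Eliminate a: (row1) − 0.09/0.09·(row2) → -0.31·b = -9.84, so b = 31.7419.
Back-substitute: a = (51.4 − 0.13·31.7419) / 0.09 = 525.2616.

525.262 kg product A, 31.742 kg potassium nitrate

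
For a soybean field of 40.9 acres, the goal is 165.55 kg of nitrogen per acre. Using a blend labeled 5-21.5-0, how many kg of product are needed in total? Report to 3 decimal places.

Product per acre = 165.55 / 5% = 3311 kg.
Total product = 3311 × 40.9 = 135419.9 kg.

135419.900 kg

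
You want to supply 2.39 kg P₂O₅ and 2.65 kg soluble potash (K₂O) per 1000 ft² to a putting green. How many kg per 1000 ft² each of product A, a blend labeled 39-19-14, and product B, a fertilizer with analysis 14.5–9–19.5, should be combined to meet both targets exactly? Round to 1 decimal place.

9.3 kg product A, 6.9 kg product B

Let a = kg of product A, b = kg of product B (per 1000 ft²).
P₂O₅: 0.19·a + 0.09·b = 2.39
K₂O: 0.14·a + 0.195·b = 2.65
From row1: a = (2.39 − 0.09·b) / 0.19.
Into row2: 0.14·(2.39 − 0.09·b)/0.19 + 0.195·b = 2.65 → b = 6.90798, a = 9.30675.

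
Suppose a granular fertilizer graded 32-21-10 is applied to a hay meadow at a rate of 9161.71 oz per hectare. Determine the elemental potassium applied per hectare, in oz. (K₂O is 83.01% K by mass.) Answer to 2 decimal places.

K₂O per hectare = 9161.71 × 10% = 916.171 oz.
Elemental K = 916.171 × 0.8301 = 760.514 oz per hectare.

760.51 oz K per hectare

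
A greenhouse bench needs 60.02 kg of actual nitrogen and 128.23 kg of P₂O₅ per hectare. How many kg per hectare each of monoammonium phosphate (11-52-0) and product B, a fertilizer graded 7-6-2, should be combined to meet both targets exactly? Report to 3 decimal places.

Per-hectare balance (a = monoammonium phosphate, b = product B):
N: 0.11·a + 0.07·b = 60.02
P₂O₅: 0.52·a + 0.06·b = 128.23
Eliminate b: (row1) − 0.07/0.06·(row2) → -0.496667·a = -89.5817, so a = 180.3658.
Then b = (128.23 − 0.52·180.3658) / 0.06 = 573.9966.

180.366 kg monoammonium phosphate, 573.997 kg product B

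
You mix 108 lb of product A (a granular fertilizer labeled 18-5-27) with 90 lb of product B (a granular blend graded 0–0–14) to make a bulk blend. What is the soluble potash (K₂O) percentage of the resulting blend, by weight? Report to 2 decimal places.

21.09% K₂O

Total mass = 108 + 90 = 198 lb.
K₂O mass = 27%×108 + 14%×90 = 41.76 lb.
% K₂O = 41.76 / 198 = 21.0909%.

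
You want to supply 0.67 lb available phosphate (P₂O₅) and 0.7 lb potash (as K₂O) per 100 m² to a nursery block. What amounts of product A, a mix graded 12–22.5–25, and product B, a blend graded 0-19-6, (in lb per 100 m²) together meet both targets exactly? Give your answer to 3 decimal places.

With a, b = lb per 100 m² of product A and product B:
P₂O₅: 0.225·a + 0.19·b = 0.67
K₂O: 0.25·a + 0.06·b = 0.7
Solving simultaneously: a = 2.72941, b = 0.294118.

2.729 lb product A, 0.294 lb product B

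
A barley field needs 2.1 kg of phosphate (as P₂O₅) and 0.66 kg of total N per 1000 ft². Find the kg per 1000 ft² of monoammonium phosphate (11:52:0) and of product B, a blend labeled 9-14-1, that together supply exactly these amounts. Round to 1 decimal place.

Let a = kg of monoammonium phosphate, b = kg of product B (per 1000 ft²).
P₂O₅: 0.52·a + 0.14·b = 2.1
N: 0.11·a + 0.09·b = 0.66
Solving simultaneously: a = 3.07643, b = 3.57325.

3.1 kg monoammonium phosphate, 3.6 kg product B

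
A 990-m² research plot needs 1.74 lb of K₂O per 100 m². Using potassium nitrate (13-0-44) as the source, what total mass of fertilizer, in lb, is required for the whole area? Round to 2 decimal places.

39.15 lb

Product per 100 m² = 1.74 / 44% = 3.95455 lb.
Total product = 3.95455 × 990 / 100 = 39.15 lb.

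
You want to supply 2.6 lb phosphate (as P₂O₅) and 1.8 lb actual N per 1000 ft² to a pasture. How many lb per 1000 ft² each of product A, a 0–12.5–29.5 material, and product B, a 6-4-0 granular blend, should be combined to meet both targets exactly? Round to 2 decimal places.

11.20 lb product A, 30.00 lb product B

Let a = lb of product A, b = lb of product B (per 1000 ft²).
P₂O₅: 0.125·a + 0.04·b = 2.6
N: 0·a + 0.06·b = 1.8
Solving simultaneously: a = 11.2, b = 30.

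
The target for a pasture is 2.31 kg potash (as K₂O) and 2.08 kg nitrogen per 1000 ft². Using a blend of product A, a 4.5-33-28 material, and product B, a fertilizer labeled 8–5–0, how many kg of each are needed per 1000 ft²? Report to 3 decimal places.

Let a = kg of product A, b = kg of product B (per 1000 ft²).
K₂O: 0.28·a + 0·b = 2.31
N: 0.045·a + 0.08·b = 2.08
Eliminate b: (row1) − 0/0.08·(row2) → 0.28·a = 2.31, so a = 8.25.
Then b = (2.08 − 0.045·8.25) / 0.08 = 21.3594.

8.250 kg product A, 21.359 kg product B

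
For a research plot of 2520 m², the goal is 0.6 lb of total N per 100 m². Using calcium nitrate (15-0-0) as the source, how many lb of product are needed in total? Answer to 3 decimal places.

100.800 lb

Product per 100 m² = 0.6 / 15% = 4 lb.
Total product = 4 × 2520 / 100 = 100.8 lb.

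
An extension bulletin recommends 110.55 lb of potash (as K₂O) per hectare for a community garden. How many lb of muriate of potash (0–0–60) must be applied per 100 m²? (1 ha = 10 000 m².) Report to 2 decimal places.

1.84 lb of product per hundred sq m

Product per hectare = 110.55 / 60% = 184.25 lb.
Convert to per 100 m²: 184.25 × 0.01 = 1.8425 lb.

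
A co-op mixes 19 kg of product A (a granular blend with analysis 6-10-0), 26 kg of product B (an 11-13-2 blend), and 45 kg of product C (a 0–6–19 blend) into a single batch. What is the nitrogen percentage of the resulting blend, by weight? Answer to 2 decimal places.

Total mass = 19 + 26 + 45 = 90 kg.
N mass = 6%×19 + 11%×26 + 0%×45 = 4 kg.
% N = 4 / 90 = 4.44444%.

4.44% N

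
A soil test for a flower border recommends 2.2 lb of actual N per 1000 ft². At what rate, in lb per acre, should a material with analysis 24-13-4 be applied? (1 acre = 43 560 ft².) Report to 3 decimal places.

Product per 1000 ft² = 2.2 / 24% = 9.16667 lb.
Convert to per acre: 9.16667 × 43.56 = 399.3 lb.

399.300 lb of product per acre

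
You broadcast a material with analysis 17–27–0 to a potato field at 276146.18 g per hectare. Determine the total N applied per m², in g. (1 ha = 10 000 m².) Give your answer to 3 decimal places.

4.694 g N per sq m

nitrogen per hectare = 276146.18 × 17% = 46944.9 g.
Convert to per m²: 46944.9 × 0.0001 = 4.69449 g.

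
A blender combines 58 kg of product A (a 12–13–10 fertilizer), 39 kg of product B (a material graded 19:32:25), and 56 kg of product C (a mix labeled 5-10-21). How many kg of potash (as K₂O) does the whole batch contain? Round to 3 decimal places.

27.310 kg K₂O

K₂O mass = 10%×58 + 25%×39 + 21%×56 = 27.31 kg.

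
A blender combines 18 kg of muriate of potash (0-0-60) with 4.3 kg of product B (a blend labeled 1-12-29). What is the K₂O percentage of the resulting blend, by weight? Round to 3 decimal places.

54.022% K₂O

Total mass = 18 + 4.3 = 22.3 kg.
K₂O mass = 60%×18 + 29%×4.3 = 12.047 kg.
% K₂O = 12.047 / 22.3 = 54.0224%.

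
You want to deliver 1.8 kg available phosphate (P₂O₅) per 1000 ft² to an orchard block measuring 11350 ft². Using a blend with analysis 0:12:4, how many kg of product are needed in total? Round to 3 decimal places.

170.250 kg

Product per 1000 ft² = 1.8 / 12% = 15 kg.
Total product = 15 × 11350 / 1000 = 170.25 kg.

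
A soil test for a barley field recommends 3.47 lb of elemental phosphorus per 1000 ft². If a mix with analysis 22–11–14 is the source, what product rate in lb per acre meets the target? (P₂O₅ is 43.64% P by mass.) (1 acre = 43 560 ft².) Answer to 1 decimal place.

As P₂O₅: 3.47 / 0.4364 = 7.95142 lb per 1000 ft².
Product per 1000 ft² = 7.95142 / 11% = 72.2856 lb.
Convert to per acre: 72.2856 × 43.56 = 3148.76 lb.

3148.8 lb of product per acre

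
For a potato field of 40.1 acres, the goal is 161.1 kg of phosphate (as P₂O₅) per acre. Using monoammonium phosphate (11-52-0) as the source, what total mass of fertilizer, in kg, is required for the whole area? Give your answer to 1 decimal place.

Product per acre = 161.1 / 52% = 309.808 kg.
Total product = 309.808 × 40.1 = 12423.29 kg.

12423.3 kg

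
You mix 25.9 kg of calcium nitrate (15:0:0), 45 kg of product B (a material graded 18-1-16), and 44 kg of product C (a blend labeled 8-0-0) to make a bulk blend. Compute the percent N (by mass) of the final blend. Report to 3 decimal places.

13.494% N

Total mass = 25.9 + 45 + 44 = 114.9 kg.
N mass = 15%×25.9 + 18%×45 + 8%×44 = 15.505 kg.
% N = 15.505 / 114.9 = 13.4943%.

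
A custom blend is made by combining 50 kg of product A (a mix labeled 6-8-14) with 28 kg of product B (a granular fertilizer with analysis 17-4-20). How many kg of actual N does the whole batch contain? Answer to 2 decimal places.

7.76 kg N

N mass = 6%×50 + 17%×28 = 7.76 kg.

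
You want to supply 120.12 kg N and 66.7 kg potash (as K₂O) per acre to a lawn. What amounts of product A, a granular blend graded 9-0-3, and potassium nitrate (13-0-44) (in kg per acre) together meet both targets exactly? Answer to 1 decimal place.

With a, b = kg per acre of product A and potassium nitrate:
N: 0.09·a + 0.13·b = 120.12
K₂O: 0.03·a + 0.44·b = 66.7
Solving simultaneously: a = 1237.59, b = 67.2101.

1237.6 kg product A, 67.2 kg potassium nitrate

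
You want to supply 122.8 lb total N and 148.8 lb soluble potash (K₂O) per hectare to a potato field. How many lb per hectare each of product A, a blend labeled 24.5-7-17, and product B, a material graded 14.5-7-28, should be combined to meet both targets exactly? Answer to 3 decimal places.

291.422 lb product A, 354.494 lb product B

With a, b = lb per hectare of product A and product B:
N: 0.245·a + 0.145·b = 122.8
K₂O: 0.17·a + 0.28·b = 148.8
Solving simultaneously: a = 291.4221, b = 354.4937.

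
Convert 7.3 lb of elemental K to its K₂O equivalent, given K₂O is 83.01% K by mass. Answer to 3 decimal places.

K₂O = 7.3 / 0.8301 = 8.79412 lb.

8.794 lb K₂O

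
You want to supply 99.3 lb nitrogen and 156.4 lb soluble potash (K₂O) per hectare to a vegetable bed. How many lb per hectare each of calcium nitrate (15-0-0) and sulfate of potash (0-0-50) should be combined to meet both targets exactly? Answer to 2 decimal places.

662.00 lb calcium nitrate, 312.80 lb sulfate of potash

With a, b = lb per hectare of calcium nitrate and sulfate of potash:
N: 0.15·a + 0·b = 99.3
K₂O: 0·a + 0.5·b = 156.4
Solving simultaneously: a = 662, b = 312.8.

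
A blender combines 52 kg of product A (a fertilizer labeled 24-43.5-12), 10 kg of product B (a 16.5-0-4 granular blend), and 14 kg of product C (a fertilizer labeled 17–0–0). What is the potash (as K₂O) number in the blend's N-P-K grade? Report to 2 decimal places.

Total mass = 52 + 10 + 14 = 76 kg.
K₂O mass = 12%×52 + 4%×10 + 0%×14 = 6.64 kg.
% K₂O = 6.64 / 76 = 8.73684%.

8.74% K₂O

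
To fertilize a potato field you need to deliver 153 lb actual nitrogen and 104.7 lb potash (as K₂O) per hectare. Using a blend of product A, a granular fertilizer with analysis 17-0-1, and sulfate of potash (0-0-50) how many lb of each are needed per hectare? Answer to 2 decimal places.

900.00 lb product A, 191.40 lb sulfate of potash

Let a = lb of product A, b = lb of sulfate of potash (per hectare).
N: 0.17·a + 0·b = 153
K₂O: 0.01·a + 0.5·b = 104.7
Eliminate a: (row1) − 0.17/0.01·(row2) → -8.5·b = -1626.9, so b = 191.4.
Back-substitute: a = (153 − 0·191.4) / 0.17 = 900.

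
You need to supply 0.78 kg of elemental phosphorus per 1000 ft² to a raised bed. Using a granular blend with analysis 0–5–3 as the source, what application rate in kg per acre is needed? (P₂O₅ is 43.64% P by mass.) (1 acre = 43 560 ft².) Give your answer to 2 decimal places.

As P₂O₅: 0.78 / 0.4364 = 1.78735 kg per 1000 ft².
Product per 1000 ft² = 1.78735 / 5% = 35.747 kg.
Convert to per acre: 35.747 × 43.56 = 1557.1402 kg.

1557.14 kg of product per acre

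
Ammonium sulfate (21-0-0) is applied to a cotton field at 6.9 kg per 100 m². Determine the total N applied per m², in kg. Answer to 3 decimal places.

nitrogen per 100 m² = 6.9 × 21% = 1.449 kg.
Convert to per m²: 1.449 × 0.01 = 0.01449 kg.

0.014 kg N per sq m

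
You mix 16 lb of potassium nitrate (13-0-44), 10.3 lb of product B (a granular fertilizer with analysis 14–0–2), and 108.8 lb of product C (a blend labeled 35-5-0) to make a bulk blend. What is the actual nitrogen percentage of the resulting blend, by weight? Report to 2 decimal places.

Total mass = 16 + 10.3 + 108.8 = 135.1 lb.
N mass = 13%×16 + 14%×10.3 + 35%×108.8 = 41.602 lb.
% N = 41.602 / 135.1 = 30.7935%.

30.79% N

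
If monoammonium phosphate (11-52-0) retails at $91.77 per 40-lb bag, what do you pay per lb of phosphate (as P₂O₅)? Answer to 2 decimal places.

P₂O₅ in bag = 40 × 52% = 20.8 lb.
Cost per lb P₂O₅ = $91.77 / 20.8 = $4.4120.

$4.41 per lb P₂O₅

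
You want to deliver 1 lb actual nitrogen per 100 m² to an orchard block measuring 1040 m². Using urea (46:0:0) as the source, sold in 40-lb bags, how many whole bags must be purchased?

Product per 100 m² = 1 / 46% = 2.17391 lb.
Total product = 2.17391 × 1040 / 100 = 22.6087 lb.
Bags = ⌈22.6087 / 40⌉ = 1.

1 bags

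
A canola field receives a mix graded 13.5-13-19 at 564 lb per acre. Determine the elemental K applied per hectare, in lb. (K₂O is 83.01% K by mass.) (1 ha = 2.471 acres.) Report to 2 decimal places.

K₂O per acre = 564 × 19% = 107.16 lb.
Elemental K = 107.16 × 0.8301 = 88.9535 lb per acre.
Convert to per hectare: 88.9535 × 2.471 = 219.804 lb.

219.80 lb K per hectare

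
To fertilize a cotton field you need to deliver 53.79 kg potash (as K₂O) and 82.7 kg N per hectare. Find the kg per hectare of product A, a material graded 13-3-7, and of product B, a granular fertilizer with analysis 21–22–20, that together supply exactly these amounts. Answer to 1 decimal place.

464.1 kg product A, 106.5 kg product B

Per-hectare balance (a = product A, b = product B):
K₂O: 0.07·a + 0.2·b = 53.79
N: 0.13·a + 0.21·b = 82.7
Eliminate b: (row1) − 0.2/0.21·(row2) → -0.0538095·a = -24.9719, so a = 464.08.
Then b = (82.7 − 0.13·464.08) / 0.21 = 106.522.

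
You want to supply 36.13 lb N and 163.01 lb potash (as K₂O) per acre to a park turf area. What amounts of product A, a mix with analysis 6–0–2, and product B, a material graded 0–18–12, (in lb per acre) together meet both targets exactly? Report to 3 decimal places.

Per-acre balance (a = product A, b = product B):
N: 0.06·a + 0·b = 36.13
K₂O: 0.02·a + 0.12·b = 163.01
From row1: a = (36.13 − 0·b) / 0.06.
Into row2: 0.02·(36.13 − 0·b)/0.06 + 0.12·b = 163.01 → b = 1258.0556, a = 602.1667.

602.167 lb product A, 1258.056 lb product B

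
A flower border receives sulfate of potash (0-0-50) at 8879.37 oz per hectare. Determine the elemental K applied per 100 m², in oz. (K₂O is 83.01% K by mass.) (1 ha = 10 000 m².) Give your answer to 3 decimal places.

36.854 oz K per hundred sq m

K₂O per hectare = 8879.37 × 50% = 4439.69 oz.
Elemental K = 4439.69 × 0.8301 = 3685.38 oz per hectare.
Convert to per 100 m²: 3685.38 × 0.01 = 36.8538 oz.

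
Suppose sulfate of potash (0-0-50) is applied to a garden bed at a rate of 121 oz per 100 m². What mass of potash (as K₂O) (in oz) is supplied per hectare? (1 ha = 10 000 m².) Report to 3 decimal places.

6050.000 oz K₂O per hectare

K₂O per 100 m² = 121 × 50% = 60.5 oz.
Convert to per hectare: 60.5 × 100 = 6050 oz.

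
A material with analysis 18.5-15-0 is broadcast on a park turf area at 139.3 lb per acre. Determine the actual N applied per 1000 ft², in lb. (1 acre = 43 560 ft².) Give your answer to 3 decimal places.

nitrogen per acre = 139.3 × 18.5% = 25.7705 lb.
Convert to per 1000 ft²: 25.7705 × 0.0229568 = 0.591609 lb.

0.592 lb N per thousand sq ft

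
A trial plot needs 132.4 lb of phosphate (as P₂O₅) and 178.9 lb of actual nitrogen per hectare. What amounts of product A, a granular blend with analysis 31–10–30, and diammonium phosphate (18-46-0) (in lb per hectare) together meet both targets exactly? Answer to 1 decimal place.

Let a = lb of product A, b = lb of diammonium phosphate (per hectare).
P₂O₅: 0.1·a + 0.46·b = 132.4
N: 0.31·a + 0.18·b = 178.9
From row1: a = (132.4 − 0.46·b) / 0.1.
Into row2: 0.31·(132.4 − 0.46·b)/0.1 + 0.18·b = 178.9 → b = 185.827, a = 469.197.

469.2 lb product A, 185.8 lb diammonium phosphate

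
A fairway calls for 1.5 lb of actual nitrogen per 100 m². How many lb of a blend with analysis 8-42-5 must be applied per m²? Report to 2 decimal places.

Product per 100 m² = 1.5 / 8% = 18.75 lb.
Convert to per m²: 18.75 × 0.01 = 0.1875 lb.

0.19 lb of product per sq m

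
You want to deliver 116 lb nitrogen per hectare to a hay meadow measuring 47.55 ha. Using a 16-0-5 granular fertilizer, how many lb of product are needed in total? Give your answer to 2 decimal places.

Product per hectare = 116 / 16% = 725 lb.
Total product = 725 × 47.55 = 34473.75 lb.

34473.75 lb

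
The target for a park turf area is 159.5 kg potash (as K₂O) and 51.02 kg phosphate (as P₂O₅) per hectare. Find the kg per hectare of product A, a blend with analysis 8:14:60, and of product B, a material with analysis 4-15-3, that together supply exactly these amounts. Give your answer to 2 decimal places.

261.01 kg product A, 96.53 kg product B

With a, b = kg per hectare of product A and product B:
K₂O: 0.6·a + 0.03·b = 159.5
P₂O₅: 0.14·a + 0.15·b = 51.02
Solving simultaneously: a = 261.007, b = 96.5268.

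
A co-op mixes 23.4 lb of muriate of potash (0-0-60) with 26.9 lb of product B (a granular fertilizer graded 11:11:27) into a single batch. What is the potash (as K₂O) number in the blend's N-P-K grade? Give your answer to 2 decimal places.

42.35% K₂O

Total mass = 23.4 + 26.9 = 50.3 lb.
K₂O mass = 60%×23.4 + 27%×26.9 = 21.303 lb.
% K₂O = 21.303 / 50.3 = 42.3519%.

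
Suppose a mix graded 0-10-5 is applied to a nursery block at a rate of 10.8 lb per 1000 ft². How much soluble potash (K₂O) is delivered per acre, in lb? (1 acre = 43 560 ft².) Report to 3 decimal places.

23.522 lb K₂O per acre

K₂O per 1000 ft² = 10.8 × 5% = 0.54 lb.
Convert to per acre: 0.54 × 43.56 = 23.5224 lb.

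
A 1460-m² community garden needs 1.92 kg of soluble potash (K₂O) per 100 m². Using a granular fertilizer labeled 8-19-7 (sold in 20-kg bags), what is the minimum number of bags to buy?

Product per 100 m² = 1.92 / 7% = 27.4286 kg.
Total product = 27.4286 × 1460 / 100 = 400.457 kg.
Bags = ⌈400.457 / 20⌉ = 21.

21 bags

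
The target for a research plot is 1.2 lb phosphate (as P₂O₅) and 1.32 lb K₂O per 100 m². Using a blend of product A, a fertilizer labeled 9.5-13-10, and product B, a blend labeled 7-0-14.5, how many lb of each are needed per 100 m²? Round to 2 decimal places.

Per-100 m² balance (a = product A, b = product B):
P₂O₅: 0.13·a + 0·b = 1.2
K₂O: 0.1·a + 0.145·b = 1.32
Eliminate b: (row1) − 0/0.145·(row2) → 0.13·a = 1.2, so a = 9.23077.
Then b = (1.32 − 0.1·9.23077) / 0.145 = 2.7374.

9.23 lb product A, 2.74 lb product B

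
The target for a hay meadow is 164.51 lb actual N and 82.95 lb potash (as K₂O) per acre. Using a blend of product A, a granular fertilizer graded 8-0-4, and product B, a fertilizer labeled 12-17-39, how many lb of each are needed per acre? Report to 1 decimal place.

With a, b = lb per acre of product A and product B:
N: 0.08·a + 0.12·b = 164.51
K₂O: 0.04·a + 0.39·b = 82.95
Eliminate b: (row1) − 0.12/0.39·(row2) → 0.0676923·a = 138.987, so a = 2053.22.
Then b = (82.95 − 0.04·2053.22) / 0.39 = 2.10606.

2053.2 lb product A, 2.1 lb product B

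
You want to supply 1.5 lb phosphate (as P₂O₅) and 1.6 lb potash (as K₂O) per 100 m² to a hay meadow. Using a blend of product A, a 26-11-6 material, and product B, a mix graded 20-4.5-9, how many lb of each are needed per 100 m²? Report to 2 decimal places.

Per-100 m² balance (a = product A, b = product B):
P₂O₅: 0.11·a + 0.045·b = 1.5
K₂O: 0.06·a + 0.09·b = 1.6
From row1: a = (1.5 − 0.045·b) / 0.11.
Into row2: 0.06·(1.5 − 0.045·b)/0.11 + 0.09·b = 1.6 → b = 11.9444, a = 8.75.

8.75 lb product A, 11.94 lb product B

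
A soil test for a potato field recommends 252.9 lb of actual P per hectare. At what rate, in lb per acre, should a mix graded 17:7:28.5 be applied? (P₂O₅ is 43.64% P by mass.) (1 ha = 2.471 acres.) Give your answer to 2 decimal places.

As P₂O₅: 252.9 / 0.4364 = 579.514 lb per hectare.
Product per hectare = 579.514 / 7% = 8278.77 lb.
Convert to per acre: 8278.77 × 0.404694 = 3350.374 lb.

3350.37 lb of product per acre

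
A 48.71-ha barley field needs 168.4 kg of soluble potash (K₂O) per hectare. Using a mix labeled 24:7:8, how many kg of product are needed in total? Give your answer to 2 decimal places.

102534.55 kg

Product per hectare = 168.4 / 8% = 2105 kg.
Total product = 2105 × 48.71 = 102534.55 kg.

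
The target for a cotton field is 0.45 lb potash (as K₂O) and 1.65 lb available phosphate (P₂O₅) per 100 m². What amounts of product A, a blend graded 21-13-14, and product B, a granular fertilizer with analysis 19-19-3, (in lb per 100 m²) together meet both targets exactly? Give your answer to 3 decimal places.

1.586 lb product A, 7.599 lb product B

With a, b = lb per 100 m² of product A and product B:
K₂O: 0.14·a + 0.03·b = 0.45
P₂O₅: 0.13·a + 0.19·b = 1.65
Eliminate a: (row1) − 0.14/0.13·(row2) → -0.174615·b = -1.32692, so b = 7.59912.
Back-substitute: a = (0.45 − 0.03·7.59912) / 0.14 = 1.5859.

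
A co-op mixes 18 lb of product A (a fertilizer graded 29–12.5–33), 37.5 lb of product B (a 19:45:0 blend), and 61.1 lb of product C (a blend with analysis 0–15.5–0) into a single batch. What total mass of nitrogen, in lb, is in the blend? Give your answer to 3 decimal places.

12.345 lb N

N mass = 29%×18 + 19%×37.5 + 0%×61.1 = 12.345 lb.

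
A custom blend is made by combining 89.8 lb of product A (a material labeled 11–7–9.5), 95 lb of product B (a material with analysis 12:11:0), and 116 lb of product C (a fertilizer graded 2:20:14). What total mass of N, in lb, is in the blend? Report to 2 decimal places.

23.60 lb N

N mass = 11%×89.8 + 12%×95 + 2%×116 = 23.598 lb.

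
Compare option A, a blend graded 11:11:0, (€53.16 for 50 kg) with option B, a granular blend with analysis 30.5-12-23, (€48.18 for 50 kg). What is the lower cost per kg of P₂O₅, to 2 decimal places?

option A: P₂O₅ per bag = 50 × 11% = 5.5 kg; cost = 53.16 / 5.5 = €9.6655/kg P₂O₅.
option B: P₂O₅ per bag = 50 × 12% = 6 kg; cost = 48.18 / 6 = €8.0300/kg P₂O₅.
option B is cheaper.

€8.03 per kg P₂O₅ (option B)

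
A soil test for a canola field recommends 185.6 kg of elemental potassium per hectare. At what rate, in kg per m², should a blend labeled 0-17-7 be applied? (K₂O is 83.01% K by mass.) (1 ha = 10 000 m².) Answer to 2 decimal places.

As K₂O: 185.6 / 0.8301 = 223.588 kg per hectare.
Product per hectare = 223.588 / 7% = 3194.11 kg.
Convert to per m²: 3194.11 × 0.0001 = 0.319411 kg.

0.32 kg of product per sq m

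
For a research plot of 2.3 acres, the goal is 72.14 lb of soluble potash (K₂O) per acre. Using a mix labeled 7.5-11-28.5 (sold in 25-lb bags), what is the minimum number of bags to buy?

24 bags

Product per acre = 72.14 / 28.5% = 253.123 lb.
Total product = 253.123 × 2.3 = 582.182 lb.
Bags = ⌈582.182 / 25⌉ = 24.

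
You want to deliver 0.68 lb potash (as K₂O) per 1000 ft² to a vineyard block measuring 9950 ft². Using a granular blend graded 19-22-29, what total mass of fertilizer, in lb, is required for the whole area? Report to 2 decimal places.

23.33 lb

Product per 1000 ft² = 0.68 / 29% = 2.34483 lb.
Total product = 2.34483 × 9950 / 1000 = 23.331 lb.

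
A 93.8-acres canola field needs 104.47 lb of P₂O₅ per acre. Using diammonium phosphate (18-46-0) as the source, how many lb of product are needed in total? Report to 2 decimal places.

Product per acre = 104.47 / 46% = 227.109 lb.
Total product = 227.109 × 93.8 = 21302.796 lb.

21302.80 lb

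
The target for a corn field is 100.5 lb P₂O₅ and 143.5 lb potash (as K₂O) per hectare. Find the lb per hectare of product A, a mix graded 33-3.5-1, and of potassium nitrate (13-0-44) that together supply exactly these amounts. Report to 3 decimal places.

Let a = lb of product A, b = lb of potassium nitrate (per hectare).
P₂O₅: 0.035·a + 0·b = 100.5
K₂O: 0.01·a + 0.44·b = 143.5
From row1: a = (100.5 − 0·b) / 0.035.
Into row2: 0.01·(100.5 − 0·b)/0.035 + 0.44·b = 143.5 → b = 260.8766, a = 2871.4286.

2871.429 lb product A, 260.877 lb potassium nitrate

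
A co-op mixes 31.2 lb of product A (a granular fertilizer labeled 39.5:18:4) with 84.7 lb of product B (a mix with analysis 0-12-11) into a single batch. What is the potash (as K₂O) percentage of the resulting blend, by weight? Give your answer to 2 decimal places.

9.12% K₂O

Total mass = 31.2 + 84.7 = 115.9 lb.
K₂O mass = 4%×31.2 + 11%×84.7 = 10.565 lb.
% K₂O = 10.565 / 115.9 = 9.11562%.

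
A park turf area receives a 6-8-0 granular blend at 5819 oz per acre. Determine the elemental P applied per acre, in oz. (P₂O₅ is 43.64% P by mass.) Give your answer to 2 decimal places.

P₂O₅ per acre = 5819 × 8% = 465.52 oz.
Elemental P = 465.52 × 0.4364 = 203.153 oz per acre.

203.15 oz P per acre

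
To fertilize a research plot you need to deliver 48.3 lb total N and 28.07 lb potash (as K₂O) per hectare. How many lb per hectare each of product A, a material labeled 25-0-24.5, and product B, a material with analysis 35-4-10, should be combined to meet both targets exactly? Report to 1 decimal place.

Let a = lb of product A, b = lb of product B (per hectare).
N: 0.25·a + 0.35·b = 48.3
K₂O: 0.245·a + 0.1·b = 28.07
From row1: a = (48.3 − 0.35·b) / 0.25.
Into row2: 0.245·(48.3 − 0.35·b)/0.25 + 0.1·b = 28.07 → b = 79.2757, a = 82.214.

82.2 lb product A, 79.3 lb product B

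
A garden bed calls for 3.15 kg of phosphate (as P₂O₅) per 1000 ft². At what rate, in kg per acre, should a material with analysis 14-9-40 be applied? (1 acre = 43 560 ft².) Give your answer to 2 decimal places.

1524.60 kg of product per acre

Product per 1000 ft² = 3.15 / 9% = 35 kg.
Convert to per acre: 35 × 43.56 = 1524.6 kg.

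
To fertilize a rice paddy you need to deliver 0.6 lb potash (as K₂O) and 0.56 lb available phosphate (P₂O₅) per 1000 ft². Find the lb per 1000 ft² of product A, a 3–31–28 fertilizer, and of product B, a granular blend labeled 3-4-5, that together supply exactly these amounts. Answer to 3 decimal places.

Per-1000 ft² balance (a = product A, b = product B):
K₂O: 0.28·a + 0.05·b = 0.6
P₂O₅: 0.31·a + 0.04·b = 0.56
Eliminate a: (row1) − 0.28/0.31·(row2) → 0.013871·b = 0.0941935, so b = 6.7907.
Back-substitute: a = (0.6 − 0.05·6.7907) / 0.28 = 0.930233.

0.930 lb product A, 6.791 lb product B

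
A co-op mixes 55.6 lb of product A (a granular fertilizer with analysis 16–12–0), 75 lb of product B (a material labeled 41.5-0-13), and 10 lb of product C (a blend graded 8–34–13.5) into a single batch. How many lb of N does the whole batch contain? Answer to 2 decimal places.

N mass = 16%×55.6 + 41.5%×75 + 8%×10 = 40.821 lb.

40.82 lb N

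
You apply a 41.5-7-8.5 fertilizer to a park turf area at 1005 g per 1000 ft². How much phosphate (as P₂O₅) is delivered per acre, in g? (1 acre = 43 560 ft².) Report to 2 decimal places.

P₂O₅ per 1000 ft² = 1005 × 7% = 70.35 g.
Convert to per acre: 70.35 × 43.56 = 3064.446 g.

3064.45 g P₂O₅ per acre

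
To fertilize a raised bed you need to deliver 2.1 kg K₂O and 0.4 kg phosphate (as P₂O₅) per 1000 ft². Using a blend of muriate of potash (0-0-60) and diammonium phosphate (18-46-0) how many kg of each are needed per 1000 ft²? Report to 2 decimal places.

3.50 kg muriate of potash, 0.87 kg diammonium phosphate

Let a = kg of muriate of potash, b = kg of diammonium phosphate (per 1000 ft²).
K₂O: 0.6·a + 0·b = 2.1
P₂O₅: 0·a + 0.46·b = 0.4
Solving simultaneously: a = 3.5, b = 0.869565.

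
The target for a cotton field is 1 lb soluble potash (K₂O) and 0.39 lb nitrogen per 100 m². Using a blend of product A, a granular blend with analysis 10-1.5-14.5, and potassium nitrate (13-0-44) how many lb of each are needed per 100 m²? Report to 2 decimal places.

1.65 lb product A, 1.73 lb potassium nitrate

Per-100 m² balance (a = product A, b = potassium nitrate):
K₂O: 0.145·a + 0.44·b = 1
N: 0.1·a + 0.13·b = 0.39
From row1: a = (1 − 0.44·b) / 0.145.
Into row2: 0.1·(1 − 0.44·b)/0.145 + 0.13·b = 0.39 → b = 1.72763, a = 1.65408.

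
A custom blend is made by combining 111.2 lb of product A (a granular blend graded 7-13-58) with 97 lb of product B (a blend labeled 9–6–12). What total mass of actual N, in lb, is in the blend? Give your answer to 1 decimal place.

16.5 lb N

N mass = 7%×111.2 + 9%×97 = 16.514 lb.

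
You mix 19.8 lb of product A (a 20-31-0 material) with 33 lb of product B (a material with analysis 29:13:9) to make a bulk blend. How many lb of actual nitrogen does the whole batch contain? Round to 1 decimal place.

N mass = 20%×19.8 + 29%×33 = 13.53 lb.

13.5 lb N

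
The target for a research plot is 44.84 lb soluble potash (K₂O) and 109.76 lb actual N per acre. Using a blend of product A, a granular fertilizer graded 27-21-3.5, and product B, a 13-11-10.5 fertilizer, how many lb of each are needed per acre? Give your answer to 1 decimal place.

239.3 lb product A, 347.3 lb product B

With a, b = lb per acre of product A and product B:
K₂O: 0.035·a + 0.105·b = 44.84
N: 0.27·a + 0.13·b = 109.76
From row1: a = (44.84 − 0.105·b) / 0.035.
Into row2: 0.27·(44.84 − 0.105·b)/0.035 + 0.13·b = 109.76 → b = 347.277, a = 239.311.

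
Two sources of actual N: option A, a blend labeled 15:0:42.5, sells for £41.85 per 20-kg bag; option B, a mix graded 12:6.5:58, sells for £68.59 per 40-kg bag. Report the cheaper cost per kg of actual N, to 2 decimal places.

£13.95 per kg N (option A)

option A: N per bag = 20 × 15% = 3 kg; cost = 41.85 / 3 = £13.9500/kg N.
option B: N per bag = 40 × 12% = 4.8 kg; cost = 68.59 / 4.8 = £14.2896/kg N.
option A is cheaper.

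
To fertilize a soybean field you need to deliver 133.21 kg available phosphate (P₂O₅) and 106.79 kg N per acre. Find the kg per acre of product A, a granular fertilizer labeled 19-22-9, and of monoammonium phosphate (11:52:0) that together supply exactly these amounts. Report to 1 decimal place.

548.0 kg product A, 24.3 kg monoammonium phosphate

Let a = kg of product A, b = kg of monoammonium phosphate (per acre).
P₂O₅: 0.22·a + 0.52·b = 133.21
N: 0.19·a + 0.11·b = 106.79
Eliminate b: (row1) − 0.52/0.11·(row2) → -0.678182·a = -371.615, so a = 547.958.
Then b = (106.79 − 0.19·547.958) / 0.11 = 24.3445.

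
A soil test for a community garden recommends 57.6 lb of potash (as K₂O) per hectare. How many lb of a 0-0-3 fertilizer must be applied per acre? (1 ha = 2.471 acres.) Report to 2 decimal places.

Product per hectare = 57.6 / 3% = 1920 lb.
Convert to per acre: 1920 × 0.404694 = 777.013 lb.

777.01 lb of product per acre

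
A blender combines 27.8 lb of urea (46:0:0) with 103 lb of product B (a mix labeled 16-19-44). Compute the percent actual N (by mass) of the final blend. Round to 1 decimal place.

Total mass = 27.8 + 103 = 130.8 lb.
N mass = 46%×27.8 + 16%×103 = 29.268 lb.
% N = 29.268 / 130.8 = 22.3761%.

22.4% N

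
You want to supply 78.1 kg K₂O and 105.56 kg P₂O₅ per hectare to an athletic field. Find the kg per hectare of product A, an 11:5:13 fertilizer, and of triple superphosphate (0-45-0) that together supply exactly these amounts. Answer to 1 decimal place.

600.8 kg product A, 167.8 kg triple superphosphate

With a, b = kg per hectare of product A and triple superphosphate:
K₂O: 0.13·a + 0·b = 78.1
P₂O₅: 0.05·a + 0.45·b = 105.56
From row1: a = (78.1 − 0·b) / 0.13.
Into row2: 0.05·(78.1 − 0·b)/0.13 + 0.45·b = 105.56 → b = 167.826, a = 600.769.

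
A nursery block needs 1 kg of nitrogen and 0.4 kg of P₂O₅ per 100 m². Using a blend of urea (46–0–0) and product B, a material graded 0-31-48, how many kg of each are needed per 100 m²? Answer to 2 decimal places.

Per-100 m² balance (a = urea, b = product B):
N: 0.46·a + 0·b = 1
P₂O₅: 0·a + 0.31·b = 0.4
Solving simultaneously: a = 2.17391, b = 1.29032.

2.17 kg urea, 1.29 kg product B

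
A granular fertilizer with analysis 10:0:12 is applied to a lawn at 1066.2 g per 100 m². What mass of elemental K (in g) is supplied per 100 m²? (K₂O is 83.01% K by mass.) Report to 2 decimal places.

106.21 g K per hundred sq m

K₂O per 100 m² = 1066.2 × 12% = 127.944 g.
Elemental K = 127.944 × 0.8301 = 106.206 g per 100 m².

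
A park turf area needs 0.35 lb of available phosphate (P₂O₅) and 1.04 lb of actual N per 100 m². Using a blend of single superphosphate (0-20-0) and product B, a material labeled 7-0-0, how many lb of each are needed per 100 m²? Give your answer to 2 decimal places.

1.75 lb single superphosphate, 14.86 lb product B

With a, b = lb per 100 m² of single superphosphate and product B:
P₂O₅: 0.2·a + 0·b = 0.35
N: 0·a + 0.07·b = 1.04
Solving simultaneously: a = 1.75, b = 14.8571.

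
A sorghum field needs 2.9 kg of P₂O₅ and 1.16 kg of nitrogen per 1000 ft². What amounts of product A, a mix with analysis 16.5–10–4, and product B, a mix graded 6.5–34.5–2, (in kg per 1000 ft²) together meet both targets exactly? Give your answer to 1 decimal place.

Per-1000 ft² balance (a = product A, b = product B):
P₂O₅: 0.1·a + 0.345·b = 2.9
N: 0.165·a + 0.065·b = 1.16
Eliminate a: (row1) − 0.1/0.165·(row2) → 0.305606·b = 2.19697, so b = 7.18889.
Back-substitute: a = (2.9 − 0.345·7.18889) / 0.1 = 4.19831.

4.2 kg product A, 7.2 kg product B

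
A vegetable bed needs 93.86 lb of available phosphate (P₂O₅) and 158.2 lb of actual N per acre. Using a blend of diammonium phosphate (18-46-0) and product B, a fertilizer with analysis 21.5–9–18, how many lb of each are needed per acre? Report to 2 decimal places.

71.85 lb diammonium phosphate, 675.66 lb product B

Per-acre balance (a = diammonium phosphate, b = product B):
P₂O₅: 0.46·a + 0.09·b = 93.86
N: 0.18·a + 0.215·b = 158.2
Eliminate b: (row1) − 0.09/0.215·(row2) → 0.384651·a = 27.6367, so a = 71.8489.
Then b = (158.2 − 0.18·71.8489) / 0.215 = 675.661.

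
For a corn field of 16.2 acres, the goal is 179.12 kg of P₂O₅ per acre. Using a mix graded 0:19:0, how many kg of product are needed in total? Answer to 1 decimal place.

Product per acre = 179.12 / 19% = 942.737 kg.
Total product = 942.737 × 16.2 = 15272.34 kg.

15272.3 kg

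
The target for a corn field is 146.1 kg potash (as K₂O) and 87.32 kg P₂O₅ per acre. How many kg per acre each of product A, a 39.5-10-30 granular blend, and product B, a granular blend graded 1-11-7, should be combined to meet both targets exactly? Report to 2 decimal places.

383.02 kg product A, 445.62 kg product B

With a, b = kg per acre of product A and product B:
K₂O: 0.3·a + 0.07·b = 146.1
P₂O₅: 0.1·a + 0.11·b = 87.32
Eliminate a: (row1) − 0.3/0.1·(row2) → -0.26·b = -115.86, so b = 445.615.
Back-substitute: a = (146.1 − 0.07·445.615) / 0.3 = 383.023.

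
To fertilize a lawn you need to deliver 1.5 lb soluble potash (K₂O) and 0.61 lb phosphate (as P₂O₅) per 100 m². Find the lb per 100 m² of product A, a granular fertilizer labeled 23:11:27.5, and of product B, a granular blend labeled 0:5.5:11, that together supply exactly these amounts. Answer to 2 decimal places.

Per-100 m² balance (a = product A, b = product B):
K₂O: 0.275·a + 0.11·b = 1.5
P₂O₅: 0.11·a + 0.055·b = 0.61
Eliminate b: (row1) − 0.11/0.055·(row2) → 0.055·a = 0.28, so a = 5.09091.
Then b = (0.61 − 0.11·5.09091) / 0.055 = 0.909091.

5.09 lb product A, 0.91 lb product B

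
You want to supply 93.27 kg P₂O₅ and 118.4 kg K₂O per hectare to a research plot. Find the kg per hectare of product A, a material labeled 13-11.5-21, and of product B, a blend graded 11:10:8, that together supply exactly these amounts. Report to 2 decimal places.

371.05 kg product A, 505.99 kg product B

Let a = kg of product A, b = kg of product B (per hectare).
P₂O₅: 0.115·a + 0.1·b = 93.27
K₂O: 0.21·a + 0.08·b = 118.4
Solving simultaneously: a = 371.051, b = 505.992.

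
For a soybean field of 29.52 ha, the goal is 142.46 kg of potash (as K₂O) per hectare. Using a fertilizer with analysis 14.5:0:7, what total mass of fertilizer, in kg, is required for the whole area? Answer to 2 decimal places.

Product per hectare = 142.46 / 7% = 2035.14 kg.
Total product = 2035.14 × 29.52 = 60077.417 kg.

60077.42 kg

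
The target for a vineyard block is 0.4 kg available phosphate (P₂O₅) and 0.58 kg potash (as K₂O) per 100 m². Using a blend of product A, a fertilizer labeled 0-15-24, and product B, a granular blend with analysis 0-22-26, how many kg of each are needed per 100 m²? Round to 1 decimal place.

Let a = kg of product A, b = kg of product B (per 100 m²).
P₂O₅: 0.15·a + 0.22·b = 0.4
K₂O: 0.24·a + 0.26·b = 0.58
Eliminate a: (row1) − 0.15/0.24·(row2) → 0.0575·b = 0.0375, so b = 0.652174.
Back-substitute: a = (0.4 − 0.22·0.652174) / 0.15 = 1.71014.

1.7 kg product A, 0.7 kg product B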